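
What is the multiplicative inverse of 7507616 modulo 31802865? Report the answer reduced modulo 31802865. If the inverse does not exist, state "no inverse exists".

Run Euclid on (31802865, 7507616):
31802865 = 4×7507616 + 1772401
7507616 = 4×1772401 + 418012
1772401 = 4×418012 + 100353
418012 = 4×100353 + 16600
100353 = 6×16600 + 753
16600 = 22×753 + 34
753 = 22×34 + 5
34 = 6×5 + 4
5 = 1×4 + 1
4 = 4×1 + 0
The gcd is 1. Working backward:
1 = 5 − 4
1 = −34 + 7·5
1 = 7·753 − 155·34
1 = −155·16600 + 3417·753
1 = 3417·100353 − 20657·16600
1 = −20657·418012 + 86045·100353
1 = 86045·1772401 − 364837·418012
1 = −364837·7507616 + 1545393·1772401
1 = 1545393·31802865 − 6546409·7507616
Thus 7507616·(-6546409) ≡ 1 (mod 31802865); reducing, -6546409 mod 31802865 = 25256456.

25256456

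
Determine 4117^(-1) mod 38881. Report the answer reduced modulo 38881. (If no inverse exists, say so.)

Run Euclid on (38881, 4117):
38881 = 9·4117 + 1828
4117 = 2·1828 + 461
1828 = 3·461 + 445
461 = 1·445 + 16
445 = 27·16 + 13
16 = 1·13 + 3
13 = 4·3 + 1
3 = 3·1 + 0
Since gcd(4117, 38881) = 1, back-substitute to write 1 as a combination:
1 = 13 − 4·3
1 = −4·16 + 5·13
1 = 5·445 − 139·16
1 = −139·461 + 144·445
1 = 144·1828 − 571·461
1 = −571·4117 + 1286·1828
1 = 1286·38881 − 12145·4117
Hence 4117⁻¹ ≡ -12145 ≡ 26736 (mod 38881).

26736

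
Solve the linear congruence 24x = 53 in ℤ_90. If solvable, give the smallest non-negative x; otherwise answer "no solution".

gcd(24, 90):
90 = 3·24 + 18
24 = 1·18 + 6
18 = 3·6 + 0
gcd = 6, but 6 ∤ 53, so the congruence has no solution.

no solution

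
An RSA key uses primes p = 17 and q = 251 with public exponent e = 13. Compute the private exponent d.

3077

φ(n) = (p−1)(q−1) = 16·250 = 4000.
Need d with 13·d ≡ 1 (mod 4000). Apply the extended Euclidean algorithm:
4000 = 307·13 + 9
13 = 1·9 + 4
9 = 2·4 + 1
4 = 4·1 + 0
Back-substitute:
1 = 9 − 2·4
1 = −2·13 + 3·9
1 = 3·4000 − 923·13
So 13·(-923) ≡ 1 (mod 4000), hence d ≡ -923 ≡ 3077 (mod 4000).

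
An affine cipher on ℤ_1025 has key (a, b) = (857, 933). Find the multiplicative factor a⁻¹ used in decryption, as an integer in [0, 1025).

gcd(1025, 857) by repeated division:
1025 = 1×857 + 168
857 = 5×168 + 17
168 = 9×17 + 15
17 = 1×15 + 2
15 = 7×2 + 1
2 = 2×1 + 0
The gcd is 1. Working backward:
1 = 15 − 7·2
1 = −7·17 + 8·15
1 = 8·168 − 79·17
1 = −79·857 + 403·168
1 = 403·1025 − 482·857
Hence 857⁻¹ ≡ -482 ≡ 543 (mod 1025).

543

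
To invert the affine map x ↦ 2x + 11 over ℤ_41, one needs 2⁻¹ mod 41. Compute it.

Apply the Euclidean algorithm to 41 and 2:
41 = 20×2 + 1
2 = 2×1 + 0
gcd = 1, so the inverse exists. Back-substitute:
1 = 41 − 20·2
Thus 2·(-20) ≡ 1 (mod 41); reducing, -20 mod 41 = 21.

21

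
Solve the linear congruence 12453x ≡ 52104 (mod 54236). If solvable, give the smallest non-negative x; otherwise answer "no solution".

gcd(12453, 54236):
54236 = 4*12453 + 4424
12453 = 2*4424 + 3605
4424 = 1*3605 + 819
3605 = 4*819 + 329
819 = 2*329 + 161
329 = 2*161 + 7
161 = 23*7 + 0
gcd = 7, but 7 ∤ 52104, so the congruence has no solution.

no solution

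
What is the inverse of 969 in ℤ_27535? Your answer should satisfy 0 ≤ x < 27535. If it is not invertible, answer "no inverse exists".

Apply the Euclidean algorithm to 27535 and 969:
27535 = 28×969 + 403
969 = 2×403 + 163
403 = 2×163 + 77
163 = 2×77 + 9
77 = 8×9 + 5
9 = 1×5 + 4
5 = 1×4 + 1
4 = 4×1 + 0
The gcd is 1. Working backward:
1 = 5 − 4
1 = −9 + 2·5
1 = 2·77 − 17·9
1 = −17·163 + 36·77
1 = 36·403 − 89·163
1 = −89·969 + 214·403
1 = 214·27535 − 6081·969
So 969·(-6081) ≡ 1 (mod 27535), and -6081 ≡ 21454 (mod 27535).

21454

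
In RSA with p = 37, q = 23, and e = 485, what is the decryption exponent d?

485

φ(n) = (p−1)(q−1) = 36·22 = 792.
Need d with 485·d ≡ 1 (mod 792). Apply the extended Euclidean algorithm:
792 = 1×485 + 307
485 = 1×307 + 178
307 = 1×178 + 129
178 = 1×129 + 49
129 = 2×49 + 31
49 = 1×31 + 18
31 = 1×18 + 13
18 = 1×13 + 5
13 = 2×5 + 3
5 = 1×3 + 2
3 = 1×2 + 1
2 = 2×1 + 0
Back-substitute:
1 = 3 − 2
1 = −5 + 2·3
1 = 2·13 − 5·5
1 = −5·18 + 7·13
1 = 7·31 − 12·18
1 = −12·49 + 19·31
1 = 19·129 − 50·49
1 = −50·178 + 69·129
1 = 69·307 − 119·178
1 = −119·485 + 188·307
1 = 188·792 − 307·485
So 485·(-307) ≡ 1 (mod 792), hence d ≡ -307 ≡ 485 (mod 792).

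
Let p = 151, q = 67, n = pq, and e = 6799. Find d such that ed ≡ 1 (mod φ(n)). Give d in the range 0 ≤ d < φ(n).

φ(n) = (p−1)(q−1) = 150·66 = 9900.
Need d with 6799·d ≡ 1 (mod 9900). Apply the extended Euclidean algorithm:
9900 = 1×6799 + 3101
6799 = 2×3101 + 597
3101 = 5×597 + 116
597 = 5×116 + 17
116 = 6×17 + 14
17 = 1×14 + 3
14 = 4×3 + 2
3 = 1×2 + 1
2 = 2×1 + 0
Back-substitute:
1 = 3 − 2
1 = −14 + 5·3
1 = 5·17 − 6·14
1 = −6·116 + 41·17
1 = 41·597 − 211·116
1 = −211·3101 + 1096·597
1 = 1096·6799 − 2403·3101
1 = −2403·9900 + 3499·6799
So 6799·3499 ≡ 1 (mod 9900), hence d = 3499.

3499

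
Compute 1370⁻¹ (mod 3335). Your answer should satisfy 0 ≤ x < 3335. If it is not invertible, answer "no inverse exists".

Compute gcd(1370, 3335):
3335 = 2*1370 + 595
1370 = 2*595 + 180
595 = 3*180 + 55
180 = 3*55 + 15
55 = 3*15 + 10
15 = 1*10 + 5
10 = 2*5 + 0
Since gcd = 5 > 1, 1370 is not a unit mod 3335.

no inverse exists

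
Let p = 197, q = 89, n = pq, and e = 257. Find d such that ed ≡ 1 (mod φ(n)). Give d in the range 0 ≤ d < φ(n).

φ(n) = (p−1)(q−1) = 196·88 = 17248.
Need d with 257·d ≡ 1 (mod 17248). Apply the extended Euclidean algorithm:
17248 = 67*257 + 29
257 = 8*29 + 25
29 = 1*25 + 4
25 = 6*4 + 1
4 = 4*1 + 0
Back-substitute:
1 = 25 − 6·4
1 = −6·29 + 7·25
1 = 7·257 − 62·29
1 = −62·17248 + 4161·257
So 257·4161 ≡ 1 (mod 17248), hence d = 4161.

4161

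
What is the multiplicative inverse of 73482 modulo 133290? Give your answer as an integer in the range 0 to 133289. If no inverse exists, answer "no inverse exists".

Euclidean algorithm on 133290, 73482:
133290 = 1·73482 + 59808
73482 = 1·59808 + 13674
59808 = 4·13674 + 5112
13674 = 2·5112 + 3450
5112 = 1·3450 + 1662
3450 = 2·1662 + 126
1662 = 13·126 + 24
126 = 5·24 + 6
24 = 4·6 + 0
gcd(73482, 133290) = 6 ≠ 1, so 73482 has no multiplicative inverse modulo 133290.

no inverse exists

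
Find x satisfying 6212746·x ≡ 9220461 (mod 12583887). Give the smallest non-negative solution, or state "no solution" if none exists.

3718047

First find gcd(6212746, 12583887):
12583887 = 2×6212746 + 158395
6212746 = 39×158395 + 35341
158395 = 4×35341 + 17031
35341 = 2×17031 + 1279
17031 = 13×1279 + 404
1279 = 3×404 + 67
404 = 6×67 + 2
67 = 33×2 + 1
2 = 2×1 + 0
gcd = 1, so a unique solution mod 12583887 exists.
Back-substitute for the Bézout coefficients:
1 = 67 − 33·2
1 = −33·404 + 199·67
1 = 199·1279 − 630·404
1 = −630·17031 + 8389·1279
1 = 8389·35341 − 17408·17031
1 = −17408·158395 + 78021·35341
1 = 78021·6212746 − 3060227·158395
1 = −3060227·12583887 + 6198475·6212746
So 6212746·(6198475) ≡ 1 (mod 12583887), giving 6212746⁻¹ ≡ 6198475.
x ≡ 6212746⁻¹·9220461 ≡ 6198475·9220461 ≡ 3718047 (mod 12583887).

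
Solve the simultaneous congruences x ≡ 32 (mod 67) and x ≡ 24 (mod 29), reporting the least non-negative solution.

Write x = 32 + 67·k. Then 67·k ≡ 24 − 32 ≡ 21 (mod 29).
Need 67⁻¹ mod 29. Extended Euclid on (29, 9):
29 = 3·9 + 2
9 = 4·2 + 1
2 = 2·1 + 0
Back-substitute:
1 = 9 − 4·2
1 = −4·29 + 13·9
67⁻¹ ≡ 13 (mod 29), so k ≡ 13·21 ≡ 12 (mod 29).
x = 32 + 67·12 = 836.

836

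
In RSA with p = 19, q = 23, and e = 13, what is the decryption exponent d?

φ(n) = (p−1)(q−1) = 18·22 = 396.
Need d with 13·d ≡ 1 (mod 396). Apply the extended Euclidean algorithm:
396 = 30·13 + 6
13 = 2·6 + 1
6 = 6·1 + 0
Back-substitute:
1 = 13 − 2·6
1 = −2·396 + 61·13
So 13·61 ≡ 1 (mod 396), hence d = 61.

61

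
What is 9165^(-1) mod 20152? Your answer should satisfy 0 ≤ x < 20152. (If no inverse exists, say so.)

Extended Euclidean algorithm:
20152 = 2·9165 + 1822
9165 = 5·1822 + 55
1822 = 33·55 + 7
55 = 7·7 + 6
7 = 1·6 + 1
6 = 6·1 + 0
Since gcd(9165, 20152) = 1, back-substitute to write 1 as a combination:
1 = 7 − 6
1 = −55 + 8·7
1 = 8·1822 − 265·55
1 = −265·9165 + 1333·1822
1 = 1333·20152 − 2931·9165
So 9165·(-2931) ≡ 1 (mod 20152), and -2931 ≡ 17221 (mod 20152).

17221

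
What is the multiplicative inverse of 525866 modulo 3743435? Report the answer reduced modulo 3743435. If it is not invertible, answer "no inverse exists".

730946

Apply the Euclidean algorithm to 3743435 and 525866:
3743435 = 7*525866 + 62373
525866 = 8*62373 + 26882
62373 = 2*26882 + 8609
26882 = 3*8609 + 1055
8609 = 8*1055 + 169
1055 = 6*169 + 41
169 = 4*41 + 5
41 = 8*5 + 1
5 = 5*1 + 0
Since gcd(525866, 3743435) = 1, back-substitute to write 1 as a combination:
1 = 41 − 8·5
1 = −8·169 + 33·41
1 = 33·1055 − 206·169
1 = −206·8609 + 1681·1055
1 = 1681·26882 − 5249·8609
1 = −5249·62373 + 12179·26882
1 = 12179·525866 − 102681·62373
1 = −102681·3743435 + 730946·525866
So 525866·730946 ≡ 1 (mod 3743435).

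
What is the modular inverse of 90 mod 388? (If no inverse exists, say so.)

Euclidean algorithm on 388, 90:
388 = 4·90 + 28
90 = 3·28 + 6
28 = 4·6 + 4
6 = 1·4 + 2
4 = 2·2 + 0
gcd(90, 388) = 2 ≠ 1, so 90 has no multiplicative inverse modulo 388.

no inverse exists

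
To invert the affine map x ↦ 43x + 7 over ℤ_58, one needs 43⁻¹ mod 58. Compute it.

27

Extended Euclidean algorithm:
58 = 1·43 + 15
43 = 2·15 + 13
15 = 1·13 + 2
13 = 6·2 + 1
2 = 2·1 + 0
Since gcd(43, 58) = 1, back-substitute to write 1 as a combination:
1 = 13 − 6·2
1 = −6·15 + 7·13
1 = 7·43 − 20·15
1 = −20·58 + 27·43
So 43·27 ≡ 1 (mod 58).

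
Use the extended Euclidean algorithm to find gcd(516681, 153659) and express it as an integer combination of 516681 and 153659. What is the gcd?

11

Euclidean algorithm:
516681 = 3*153659 + 55704
153659 = 2*55704 + 42251
55704 = 1*42251 + 13453
42251 = 3*13453 + 1892
13453 = 7*1892 + 209
1892 = 9*209 + 11
209 = 19*11 + 0
gcd(516681, 153659) = 11.
Express as a combination:
11 = 1892 − 9·209
11 = −9·13453 + 64·1892
11 = 64·42251 − 201·13453
11 = −201·55704 + 265·42251
11 = 265·153659 − 731·55704
11 = −731·516681 + 2458·153659
So 11 = (-731)·516681 + (2458)·153659.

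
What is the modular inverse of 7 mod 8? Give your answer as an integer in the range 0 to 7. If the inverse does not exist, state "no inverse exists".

7

Run Euclid on (8, 7):
8 = 1*7 + 1
7 = 7*1 + 0
Since gcd(7, 8) = 1, back-substitute to write 1 as a combination:
1 = 8 − 7
Hence 7⁻¹ ≡ -1 ≡ 7 (mod 8).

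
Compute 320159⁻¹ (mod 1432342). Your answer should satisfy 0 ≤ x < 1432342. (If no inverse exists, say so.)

517275

Apply the Euclidean algorithm to 1432342 and 320159:
1432342 = 4×320159 + 151706
320159 = 2×151706 + 16747
151706 = 9×16747 + 983
16747 = 17×983 + 36
983 = 27×36 + 11
36 = 3×11 + 3
11 = 3×3 + 2
3 = 1×2 + 1
2 = 2×1 + 0
gcd = 1, so the inverse exists. Back-substitute:
1 = 3 − 2
1 = −11 + 4·3
1 = 4·36 − 13·11
1 = −13·983 + 355·36
1 = 355·16747 − 6048·983
1 = −6048·151706 + 54787·16747
1 = 54787·320159 − 115622·151706
1 = −115622·1432342 + 517275·320159
So 320159·517275 ≡ 1 (mod 1432342).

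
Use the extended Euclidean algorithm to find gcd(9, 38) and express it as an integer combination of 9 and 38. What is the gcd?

Apply Euclid's algorithm to 38 and 9:
38 = 4·9 + 2
9 = 4·2 + 1
2 = 2·1 + 0
gcd(9, 38) = 1.
Express as a combination:
1 = 9 − 4·2
1 = −4·38 + 17·9
So 1 = (-4)·38 + (17)·9.

1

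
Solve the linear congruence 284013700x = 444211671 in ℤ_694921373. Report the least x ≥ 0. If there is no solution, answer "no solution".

639276451

First find gcd(284013700, 694921373):
694921373 = 2×284013700 + 126893973
284013700 = 2×126893973 + 30225754
126893973 = 4×30225754 + 5990957
30225754 = 5×5990957 + 270969
5990957 = 22×270969 + 29639
270969 = 9×29639 + 4218
29639 = 7×4218 + 113
4218 = 37×113 + 37
113 = 3×37 + 2
37 = 18×2 + 1
2 = 2×1 + 0
gcd = 1, so a unique solution mod 694921373 exists.
Back-substitute for the Bézout coefficients:
1 = 37 − 18·2
1 = −18·113 + 55·37
1 = 55·4218 − 2053·113
1 = −2053·29639 + 14426·4218
1 = 14426·270969 − 131887·29639
1 = −131887·5990957 + 2915940·270969
1 = 2915940·30225754 − 14711587·5990957
1 = −14711587·126893973 + 61762288·30225754
1 = 61762288·284013700 − 138236163·126893973
1 = −138236163·694921373 + 338234614·284013700
So 284013700·(338234614) ≡ 1 (mod 694921373), giving 284013700⁻¹ ≡ 338234614.
x ≡ 284013700⁻¹·444211671 ≡ 338234614·444211671 ≡ 639276451 (mod 694921373).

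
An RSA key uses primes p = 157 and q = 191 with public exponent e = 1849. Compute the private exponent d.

φ(n) = (p−1)(q−1) = 156·190 = 29640.
Need d with 1849·d ≡ 1 (mod 29640). Apply the extended Euclidean algorithm:
29640 = 16×1849 + 56
1849 = 33×56 + 1
56 = 56×1 + 0
Back-substitute:
1 = 1849 − 33·56
1 = −33·29640 + 529·1849
So 1849·529 ≡ 1 (mod 29640), hence d = 529.

529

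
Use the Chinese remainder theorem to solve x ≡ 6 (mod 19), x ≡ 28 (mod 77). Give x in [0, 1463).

Write x = 6 + 19·k. Then 19·k ≡ 28 − 6 ≡ 22 (mod 77).
Need 19⁻¹ mod 77. Extended Euclid on (77, 19):
77 = 4*19 + 1
19 = 19*1 + 0
Back-substitute:
1 = 77 − 4·19
19⁻¹ ≡ 73 (mod 77), so k ≡ 73·22 ≡ 66 (mod 77).
x = 6 + 19·66 = 1260.

1260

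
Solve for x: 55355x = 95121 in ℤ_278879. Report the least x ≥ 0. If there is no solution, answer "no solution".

First find gcd(55355, 278879):
278879 = 5*55355 + 2104
55355 = 26*2104 + 651
2104 = 3*651 + 151
651 = 4*151 + 47
151 = 3*47 + 10
47 = 4*10 + 7
10 = 1*7 + 3
7 = 2*3 + 1
3 = 3*1 + 0
gcd = 1, so a unique solution mod 278879 exists.
Back-substitute for the Bézout coefficients:
1 = 7 − 2·3
1 = −2·10 + 3·7
1 = 3·47 − 14·10
1 = −14·151 + 45·47
1 = 45·651 − 194·151
1 = −194·2104 + 627·651
1 = 627·55355 − 16496·2104
1 = −16496·278879 + 83107·55355
So 55355·(83107) ≡ 1 (mod 278879), giving 55355⁻¹ ≡ 83107.
x ≡ 55355⁻¹·95121 ≡ 83107·95121 ≡ 116813 (mod 278879).

116813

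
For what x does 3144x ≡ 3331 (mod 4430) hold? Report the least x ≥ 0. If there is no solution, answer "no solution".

no solution

gcd(3144, 4430):
4430 = 1×3144 + 1286
3144 = 2×1286 + 572
1286 = 2×572 + 142
572 = 4×142 + 4
142 = 35×4 + 2
4 = 2×2 + 0
gcd = 2, but 2 ∤ 3331, so the congruence has no solution.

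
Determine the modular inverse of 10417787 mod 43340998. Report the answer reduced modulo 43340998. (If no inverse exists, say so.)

Apply the Euclidean algorithm to 43340998 and 10417787:
43340998 = 4·10417787 + 1669850
10417787 = 6·1669850 + 398687
1669850 = 4·398687 + 75102
398687 = 5·75102 + 23177
75102 = 3·23177 + 5571
23177 = 4·5571 + 893
5571 = 6·893 + 213
893 = 4·213 + 41
213 = 5·41 + 8
41 = 5·8 + 1
8 = 8·1 + 0
gcd = 1, so the inverse exists. Back-substitute:
1 = 41 − 5·8
1 = −5·213 + 26·41
1 = 26·893 − 109·213
1 = −109·5571 + 680·893
1 = 680·23177 − 2829·5571
1 = −2829·75102 + 9167·23177
1 = 9167·398687 − 48664·75102
1 = −48664·1669850 + 203823·398687
1 = 203823·10417787 − 1271602·1669850
1 = −1271602·43340998 + 5290231·10417787
So 10417787·5290231 ≡ 1 (mod 43340998).

5290231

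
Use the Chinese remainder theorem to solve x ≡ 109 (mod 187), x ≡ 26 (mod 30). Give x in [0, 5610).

Write x = 109 + 187·k. Then 187·k ≡ 26 − 109 ≡ 7 (mod 30).
Need 187⁻¹ mod 30. Extended Euclid on (30, 7):
30 = 4×7 + 2
7 = 3×2 + 1
2 = 2×1 + 0
Back-substitute:
1 = 7 − 3·2
1 = −3·30 + 13·7
187⁻¹ ≡ 13 (mod 30), so k ≡ 13·7 ≡ 1 (mod 30).
x = 109 + 187·1 = 296.

296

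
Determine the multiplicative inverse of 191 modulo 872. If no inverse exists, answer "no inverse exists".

767

Apply the Euclidean algorithm to 872 and 191:
872 = 4×191 + 108
191 = 1×108 + 83
108 = 1×83 + 25
83 = 3×25 + 8
25 = 3×8 + 1
8 = 8×1 + 0
The gcd is 1. Working backward:
1 = 25 − 3·8
1 = −3·83 + 10·25
1 = 10·108 − 13·83
1 = −13·191 + 23·108
1 = 23·872 − 105·191
Hence 191⁻¹ ≡ -105 ≡ 767 (mod 872).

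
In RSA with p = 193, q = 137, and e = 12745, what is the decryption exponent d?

φ(n) = (p−1)(q−1) = 192·136 = 26112.
Need d with 12745·d ≡ 1 (mod 26112). Apply the extended Euclidean algorithm:
26112 = 2*12745 + 622
12745 = 20*622 + 305
622 = 2*305 + 12
305 = 25*12 + 5
12 = 2*5 + 2
5 = 2*2 + 1
2 = 2*1 + 0
Back-substitute:
1 = 5 − 2·2
1 = −2·12 + 5·5
1 = 5·305 − 127·12
1 = −127·622 + 259·305
1 = 259·12745 − 5307·622
1 = −5307·26112 + 10873·12745
So 12745·10873 ≡ 1 (mod 26112), hence d = 10873.

10873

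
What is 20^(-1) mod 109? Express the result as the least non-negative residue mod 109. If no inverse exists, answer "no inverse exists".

60

Extended Euclidean algorithm:
109 = 5·20 + 9
20 = 2·9 + 2
9 = 4·2 + 1
2 = 2·1 + 0
Since gcd(20, 109) = 1, back-substitute to write 1 as a combination:
1 = 9 − 4·2
1 = −4·20 + 9·9
1 = 9·109 − 49·20
Hence 20⁻¹ ≡ -49 ≡ 60 (mod 109).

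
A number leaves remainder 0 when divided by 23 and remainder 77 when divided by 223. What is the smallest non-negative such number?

Write x = 0 + 23·k. Then 23·k ≡ 77 − 0 ≡ 77 (mod 223).
Need 23⁻¹ mod 223. Extended Euclid on (223, 23):
223 = 9·23 + 16
23 = 1·16 + 7
16 = 2·7 + 2
7 = 3·2 + 1
2 = 2·1 + 0
Back-substitute:
1 = 7 − 3·2
1 = −3·16 + 7·7
1 = 7·23 − 10·16
1 = −10·223 + 97·23
23⁻¹ ≡ 97 (mod 223), so k ≡ 97·77 ≡ 110 (mod 223).
x = 0 + 23·110 = 2530.

2530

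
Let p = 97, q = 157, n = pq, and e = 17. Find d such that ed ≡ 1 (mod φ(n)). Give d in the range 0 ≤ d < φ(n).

881

φ(n) = (p−1)(q−1) = 96·156 = 14976.
Need d with 17·d ≡ 1 (mod 14976). Apply the extended Euclidean algorithm:
14976 = 880×17 + 16
17 = 1×16 + 1
16 = 16×1 + 0
Back-substitute:
1 = 17 − 16
1 = −14976 + 881·17
So 17·881 ≡ 1 (mod 14976), hence d = 881.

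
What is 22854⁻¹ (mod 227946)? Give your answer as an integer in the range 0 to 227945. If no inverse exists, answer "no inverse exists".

Compute gcd(22854, 227946):
227946 = 9×22854 + 22260
22854 = 1×22260 + 594
22260 = 37×594 + 282
594 = 2×282 + 30
282 = 9×30 + 12
30 = 2×12 + 6
12 = 2×6 + 0
Since gcd = 6 > 1, 22854 is not a unit mod 227946.

no inverse exists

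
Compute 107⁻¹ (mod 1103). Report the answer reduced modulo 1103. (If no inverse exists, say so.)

Extended Euclidean algorithm:
1103 = 10*107 + 33
107 = 3*33 + 8
33 = 4*8 + 1
8 = 8*1 + 0
The gcd is 1. Working backward:
1 = 33 − 4·8
1 = −4·107 + 13·33
1 = 13·1103 − 134·107
Hence 107⁻¹ ≡ -134 ≡ 969 (mod 1103).

969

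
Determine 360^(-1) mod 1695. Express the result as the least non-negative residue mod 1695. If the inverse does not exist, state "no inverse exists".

no inverse exists

Euclidean algorithm on 1695, 360:
1695 = 4×360 + 255
360 = 1×255 + 105
255 = 2×105 + 45
105 = 2×45 + 15
45 = 3×15 + 0
The gcd is 15, not 1, hence no inverse exists.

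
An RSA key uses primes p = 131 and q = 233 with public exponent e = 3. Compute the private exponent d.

φ(n) = (p−1)(q−1) = 130·232 = 30160.
Need d with 3·d ≡ 1 (mod 30160). Apply the extended Euclidean algorithm:
30160 = 10053*3 + 1
3 = 3*1 + 0
Back-substitute:
1 = 30160 − 10053·3
So 3·(-10053) ≡ 1 (mod 30160), hence d ≡ -10053 ≡ 20107 (mod 30160).

20107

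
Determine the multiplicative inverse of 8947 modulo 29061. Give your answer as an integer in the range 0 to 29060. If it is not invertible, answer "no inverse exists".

22555

Apply the Euclidean algorithm to 29061 and 8947:
29061 = 3*8947 + 2220
8947 = 4*2220 + 67
2220 = 33*67 + 9
67 = 7*9 + 4
9 = 2*4 + 1
4 = 4*1 + 0
Since gcd(8947, 29061) = 1, back-substitute to write 1 as a combination:
1 = 9 − 2·4
1 = −2·67 + 15·9
1 = 15·2220 − 497·67
1 = −497·8947 + 2003·2220
1 = 2003·29061 − 6506·8947
So 8947·(-6506) ≡ 1 (mod 29061), and -6506 ≡ 22555 (mod 29061).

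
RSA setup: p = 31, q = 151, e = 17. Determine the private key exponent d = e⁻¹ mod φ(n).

1853

φ(n) = (p−1)(q−1) = 30·150 = 4500.
Need d with 17·d ≡ 1 (mod 4500). Apply the extended Euclidean algorithm:
4500 = 264*17 + 12
17 = 1*12 + 5
12 = 2*5 + 2
5 = 2*2 + 1
2 = 2*1 + 0
Back-substitute:
1 = 5 − 2·2
1 = −2·12 + 5·5
1 = 5·17 − 7·12
1 = −7·4500 + 1853·17
So 17·1853 ≡ 1 (mod 4500), hence d = 1853.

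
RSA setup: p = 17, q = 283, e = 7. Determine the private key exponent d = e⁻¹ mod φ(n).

φ(n) = (p−1)(q−1) = 16·282 = 4512.
Need d with 7·d ≡ 1 (mod 4512). Apply the extended Euclidean algorithm:
4512 = 644*7 + 4
7 = 1*4 + 3
4 = 1*3 + 1
3 = 3*1 + 0
Back-substitute:
1 = 4 − 3
1 = −7 + 2·4
1 = 2·4512 − 1289·7
So 7·(-1289) ≡ 1 (mod 4512), hence d ≡ -1289 ≡ 3223 (mod 4512).

3223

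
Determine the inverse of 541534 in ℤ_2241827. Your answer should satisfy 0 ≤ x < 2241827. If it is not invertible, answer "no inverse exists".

Compute gcd(541534, 2241827):
2241827 = 4·541534 + 75691
541534 = 7·75691 + 11697
75691 = 6·11697 + 5509
11697 = 2·5509 + 679
5509 = 8·679 + 77
679 = 8·77 + 63
77 = 1·63 + 14
63 = 4·14 + 7
14 = 2·7 + 0
Since gcd = 7 > 1, 541534 is not a unit mod 2241827.

no inverse exists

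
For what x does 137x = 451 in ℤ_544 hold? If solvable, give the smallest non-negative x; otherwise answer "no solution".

First find gcd(137, 544):
544 = 3·137 + 133
137 = 1·133 + 4
133 = 33·4 + 1
4 = 4·1 + 0
gcd = 1, so a unique solution mod 544 exists.
Back-substitute for the Bézout coefficients:
1 = 133 − 33·4
1 = −33·137 + 34·133
1 = 34·544 − 135·137
So 137·(-135) ≡ 1 (mod 544), giving 137⁻¹ ≡ 409.
x ≡ 137⁻¹·451 ≡ 409·451 ≡ 43 (mod 544).

43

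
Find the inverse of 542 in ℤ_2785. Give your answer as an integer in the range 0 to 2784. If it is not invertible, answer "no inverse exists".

gcd(2785, 542) by repeated division:
2785 = 5·542 + 75
542 = 7·75 + 17
75 = 4·17 + 7
17 = 2·7 + 3
7 = 2·3 + 1
3 = 3·1 + 0
The gcd is 1. Working backward:
1 = 7 − 2·3
1 = −2·17 + 5·7
1 = 5·75 − 22·17
1 = −22·542 + 159·75
1 = 159·2785 − 817·542
Hence 542⁻¹ ≡ -817 ≡ 1968 (mod 2785).

1968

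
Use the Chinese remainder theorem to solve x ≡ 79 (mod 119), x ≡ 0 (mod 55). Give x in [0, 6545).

4125

Write x = 79 + 119·k. Then 119·k ≡ 0 − 79 ≡ 31 (mod 55).
Need 119⁻¹ mod 55. Extended Euclid on (55, 9):
55 = 6·9 + 1
9 = 9·1 + 0
Back-substitute:
1 = 55 − 6·9
119⁻¹ ≡ 49 (mod 55), so k ≡ 49·31 ≡ 34 (mod 55).
x = 79 + 119·34 = 4125.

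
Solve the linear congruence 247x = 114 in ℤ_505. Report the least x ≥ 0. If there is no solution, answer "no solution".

First find gcd(247, 505):
505 = 2×247 + 11
247 = 22×11 + 5
11 = 2×5 + 1
5 = 5×1 + 0
gcd = 1, so a unique solution mod 505 exists.
Back-substitute for the Bézout coefficients:
1 = 11 − 2·5
1 = −2·247 + 45·11
1 = 45·505 − 92·247
So 247·(-92) ≡ 1 (mod 505), giving 247⁻¹ ≡ 413.
x ≡ 247⁻¹·114 ≡ 413·114 ≡ 117 (mod 505).

117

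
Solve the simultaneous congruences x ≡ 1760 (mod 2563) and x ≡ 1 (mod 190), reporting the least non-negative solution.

429781

Write x = 1760 + 2563·k. Then 2563·k ≡ 1 − 1760 ≡ 141 (mod 190).
Need 2563⁻¹ mod 190. Extended Euclid on (190, 93):
190 = 2*93 + 4
93 = 23*4 + 1
4 = 4*1 + 0
Back-substitute:
1 = 93 − 23·4
1 = −23·190 + 47·93
2563⁻¹ ≡ 47 (mod 190), so k ≡ 47·141 ≡ 167 (mod 190).
x = 1760 + 2563·167 = 429781.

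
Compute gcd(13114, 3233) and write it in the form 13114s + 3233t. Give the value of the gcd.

1

Euclidean algorithm:
13114 = 4·3233 + 182
3233 = 17·182 + 139
182 = 1·139 + 43
139 = 3·43 + 10
43 = 4·10 + 3
10 = 3·3 + 1
3 = 3·1 + 0
gcd(13114, 3233) = 1.
Express as a combination:
1 = 10 − 3·3
1 = −3·43 + 13·10
1 = 13·139 − 42·43
1 = −42·182 + 55·139
1 = 55·3233 − 977·182
1 = −977·13114 + 3963·3233
So 1 = (-977)·13114 + (3963)·3233.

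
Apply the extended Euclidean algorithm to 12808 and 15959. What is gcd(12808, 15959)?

Euclidean algorithm:
15959 = 1×12808 + 3151
12808 = 4×3151 + 204
3151 = 15×204 + 91
204 = 2×91 + 22
91 = 4×22 + 3
22 = 7×3 + 1
3 = 3×1 + 0
gcd(12808, 15959) = 1.
Express as a combination:
1 = 22 − 7·3
1 = −7·91 + 29·22
1 = 29·204 − 65·91
1 = −65·3151 + 1004·204
1 = 1004·12808 − 4081·3151
1 = −4081·15959 + 5085·12808
So 1 = (-4081)·15959 + (5085)·12808.

1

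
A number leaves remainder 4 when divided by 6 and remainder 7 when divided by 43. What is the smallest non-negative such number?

136

Write x = 4 + 6·k. Then 6·k ≡ 7 − 4 ≡ 3 (mod 43).
Need 6⁻¹ mod 43. Extended Euclid on (43, 6):
43 = 7·6 + 1
6 = 6·1 + 0
Back-substitute:
1 = 43 − 7·6
6⁻¹ ≡ 36 (mod 43), so k ≡ 36·3 ≡ 22 (mod 43).
x = 4 + 6·22 = 136.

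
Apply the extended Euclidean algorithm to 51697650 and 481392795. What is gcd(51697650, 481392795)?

15

Repeated division:
481392795 = 9·51697650 + 16113945
51697650 = 3·16113945 + 3355815
16113945 = 4·3355815 + 2690685
3355815 = 1·2690685 + 665130
2690685 = 4·665130 + 30165
665130 = 22·30165 + 1500
30165 = 20·1500 + 165
1500 = 9·165 + 15
165 = 11·15 + 0
gcd(51697650, 481392795) = 15.
Back-substituting:
15 = 1500 − 9·165
15 = −9·30165 + 181·1500
15 = 181·665130 − 3991·30165
15 = −3991·2690685 + 16145·665130
15 = 16145·3355815 − 20136·2690685
15 = −20136·16113945 + 96689·3355815
15 = 96689·51697650 − 310203·16113945
15 = −310203·481392795 + 2888516·51697650
So 15 = (-310203)·481392795 + (2888516)·51697650.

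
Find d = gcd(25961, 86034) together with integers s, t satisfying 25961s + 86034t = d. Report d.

13

Apply Euclid's algorithm to 86034 and 25961:
86034 = 3*25961 + 8151
25961 = 3*8151 + 1508
8151 = 5*1508 + 611
1508 = 2*611 + 286
611 = 2*286 + 39
286 = 7*39 + 13
39 = 3*13 + 0
gcd(25961, 86034) = 13.
Express as a combination:
13 = 286 − 7·39
13 = −7·611 + 15·286
13 = 15·1508 − 37·611
13 = −37·8151 + 200·1508
13 = 200·25961 − 637·8151
13 = −637·86034 + 2111·25961
So 13 = (-637)·86034 + (2111)·25961.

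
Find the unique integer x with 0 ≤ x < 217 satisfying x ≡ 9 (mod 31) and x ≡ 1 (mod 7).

Write x = 9 + 31·k. Then 31·k ≡ 1 − 9 ≡ 6 (mod 7).
Need 31⁻¹ mod 7. Extended Euclid on (7, 3):
7 = 2·3 + 1
3 = 3·1 + 0
Back-substitute:
1 = 7 − 2·3
31⁻¹ ≡ 5 (mod 7), so k ≡ 5·6 ≡ 2 (mod 7).
x = 9 + 31·2 = 71.

71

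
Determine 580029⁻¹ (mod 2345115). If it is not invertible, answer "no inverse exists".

Euclidean algorithm on 2345115, 580029:
2345115 = 4×580029 + 24999
580029 = 23×24999 + 5052
24999 = 4×5052 + 4791
5052 = 1×4791 + 261
4791 = 18×261 + 93
261 = 2×93 + 75
93 = 1×75 + 18
75 = 4×18 + 3
18 = 6×3 + 0
gcd(580029, 2345115) = 3 ≠ 1, so 580029 has no multiplicative inverse modulo 2345115.

no inverse exists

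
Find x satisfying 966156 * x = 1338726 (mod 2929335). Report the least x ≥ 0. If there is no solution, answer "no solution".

274326

First find gcd(966156, 2929335):
2929335 = 3·966156 + 30867
966156 = 31·30867 + 9279
30867 = 3·9279 + 3030
9279 = 3·3030 + 189
3030 = 16·189 + 6
189 = 31·6 + 3
6 = 2·3 + 0
gcd = 3 and 3 | 1338726, so solutions exist. Divide through by 3: 322052x ≡ 446242 (mod 976445).
Now find 322052⁻¹ mod 976445:
976445 = 3×322052 + 10289
322052 = 31×10289 + 3093
10289 = 3×3093 + 1010
3093 = 3×1010 + 63
1010 = 16×63 + 2
63 = 31×2 + 1
2 = 2×1 + 0
Back-substitute:
1 = 63 − 31·2
1 = −31·1010 + 497·63
1 = 497·3093 − 1522·1010
1 = −1522·10289 + 5063·3093
1 = 5063·322052 − 158475·10289
1 = −158475·976445 + 480488·322052
So 322052⁻¹ ≡ 480488 (mod 976445).
Then x ≡ 480488·446242 ≡ 274326 (mod 976445); the smallest non-negative solution is x = 274326.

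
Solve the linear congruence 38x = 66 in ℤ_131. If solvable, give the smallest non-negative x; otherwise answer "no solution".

First find gcd(38, 131):
131 = 3×38 + 17
38 = 2×17 + 4
17 = 4×4 + 1
4 = 4×1 + 0
gcd = 1, so a unique solution mod 131 exists.
Back-substitute for the Bézout coefficients:
1 = 17 − 4·4
1 = −4·38 + 9·17
1 = 9·131 − 31·38
So 38·(-31) ≡ 1 (mod 131), giving 38⁻¹ ≡ 100.
x ≡ 38⁻¹·66 ≡ 100·66 ≡ 50 (mod 131).

50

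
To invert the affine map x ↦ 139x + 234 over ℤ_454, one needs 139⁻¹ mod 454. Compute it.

49

Extended Euclidean algorithm:
454 = 3*139 + 37
139 = 3*37 + 28
37 = 1*28 + 9
28 = 3*9 + 1
9 = 9*1 + 0
The gcd is 1. Working backward:
1 = 28 − 3·9
1 = −3·37 + 4·28
1 = 4·139 − 15·37
1 = −15·454 + 49·139
So 139·49 ≡ 1 (mod 454).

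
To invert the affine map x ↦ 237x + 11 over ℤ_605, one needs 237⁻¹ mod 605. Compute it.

Extended Euclidean algorithm:
605 = 2*237 + 131
237 = 1*131 + 106
131 = 1*106 + 25
106 = 4*25 + 6
25 = 4*6 + 1
6 = 6*1 + 0
The gcd is 1. Working backward:
1 = 25 − 4·6
1 = −4·106 + 17·25
1 = 17·131 − 21·106
1 = −21·237 + 38·131
1 = 38·605 − 97·237
So 237·(-97) ≡ 1 (mod 605), and -97 ≡ 508 (mod 605).

508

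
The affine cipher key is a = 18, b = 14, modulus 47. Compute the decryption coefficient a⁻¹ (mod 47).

gcd(47, 18) by repeated division:
47 = 2×18 + 11
18 = 1×11 + 7
11 = 1×7 + 4
7 = 1×4 + 3
4 = 1×3 + 1
3 = 3×1 + 0
The gcd is 1. Working backward:
1 = 4 − 3
1 = −7 + 2·4
1 = 2·11 − 3·7
1 = −3·18 + 5·11
1 = 5·47 − 13·18
Thus 18·(-13) ≡ 1 (mod 47); reducing, -13 mod 47 = 34.

34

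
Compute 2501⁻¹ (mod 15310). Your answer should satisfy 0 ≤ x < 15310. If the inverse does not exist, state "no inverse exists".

7101

gcd(15310, 2501) by repeated division:
15310 = 6×2501 + 304
2501 = 8×304 + 69
304 = 4×69 + 28
69 = 2×28 + 13
28 = 2×13 + 2
13 = 6×2 + 1
2 = 2×1 + 0
Since gcd(2501, 15310) = 1, back-substitute to write 1 as a combination:
1 = 13 − 6·2
1 = −6·28 + 13·13
1 = 13·69 − 32·28
1 = −32·304 + 141·69
1 = 141·2501 − 1160·304
1 = −1160·15310 + 7101·2501
So 2501·7101 ≡ 1 (mod 15310).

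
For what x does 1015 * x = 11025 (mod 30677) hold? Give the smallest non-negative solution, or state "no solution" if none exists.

5300

First find gcd(1015, 30677):
30677 = 30·1015 + 227
1015 = 4·227 + 107
227 = 2·107 + 13
107 = 8·13 + 3
13 = 4·3 + 1
3 = 3·1 + 0
gcd = 1, so a unique solution mod 30677 exists.
Back-substitute for the Bézout coefficients:
1 = 13 − 4·3
1 = −4·107 + 33·13
1 = 33·227 − 70·107
1 = −70·1015 + 313·227
1 = 313·30677 − 9460·1015
So 1015·(-9460) ≡ 1 (mod 30677), giving 1015⁻¹ ≡ 21217.
x ≡ 1015⁻¹·11025 ≡ 21217·11025 ≡ 5300 (mod 30677).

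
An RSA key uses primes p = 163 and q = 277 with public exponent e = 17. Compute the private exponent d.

21041

φ(n) = (p−1)(q−1) = 162·276 = 44712.
Need d with 17·d ≡ 1 (mod 44712). Apply the extended Euclidean algorithm:
44712 = 2630×17 + 2
17 = 8×2 + 1
2 = 2×1 + 0
Back-substitute:
1 = 17 − 8·2
1 = −8·44712 + 21041·17
So 17·21041 ≡ 1 (mod 44712), hence d = 21041.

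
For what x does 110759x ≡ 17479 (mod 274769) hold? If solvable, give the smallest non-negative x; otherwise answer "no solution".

20675

First find gcd(110759, 274769):
274769 = 2*110759 + 53251
110759 = 2*53251 + 4257
53251 = 12*4257 + 2167
4257 = 1*2167 + 2090
2167 = 1*2090 + 77
2090 = 27*77 + 11
77 = 7*11 + 0
gcd = 11 and 11 | 17479, so solutions exist. Divide through by 11: 10069x ≡ 1589 (mod 24979).
Now find 10069⁻¹ mod 24979:
24979 = 2*10069 + 4841
10069 = 2*4841 + 387
4841 = 12*387 + 197
387 = 1*197 + 190
197 = 1*190 + 7
190 = 27*7 + 1
7 = 7*1 + 0
Back-substitute:
1 = 190 − 27·7
1 = −27·197 + 28·190
1 = 28·387 − 55·197
1 = −55·4841 + 688·387
1 = 688·10069 − 1431·4841
1 = −1431·24979 + 3550·10069
So 10069⁻¹ ≡ 3550 (mod 24979).
Then x ≡ 3550·1589 ≡ 20675 (mod 24979); the smallest non-negative solution is x = 20675.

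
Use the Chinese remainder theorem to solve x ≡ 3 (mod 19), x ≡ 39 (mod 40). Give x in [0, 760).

Write x = 3 + 19·k. Then 19·k ≡ 39 − 3 ≡ 36 (mod 40).
Need 19⁻¹ mod 40. Extended Euclid on (40, 19):
40 = 2*19 + 2
19 = 9*2 + 1
2 = 2*1 + 0
Back-substitute:
1 = 19 − 9·2
1 = −9·40 + 19·19
19⁻¹ ≡ 19 (mod 40), so k ≡ 19·36 ≡ 4 (mod 40).
x = 3 + 19·4 = 79.

79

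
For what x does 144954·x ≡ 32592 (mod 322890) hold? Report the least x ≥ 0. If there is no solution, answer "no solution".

34478

First find gcd(144954, 322890):
322890 = 2·144954 + 32982
144954 = 4·32982 + 13026
32982 = 2·13026 + 6930
13026 = 1·6930 + 6096
6930 = 1·6096 + 834
6096 = 7·834 + 258
834 = 3·258 + 60
258 = 4·60 + 18
60 = 3·18 + 6
18 = 3·6 + 0
gcd = 6 and 6 | 32592, so solutions exist. Divide through by 6: 24159x ≡ 5432 (mod 53815).
Now find 24159⁻¹ mod 53815:
53815 = 2*24159 + 5497
24159 = 4*5497 + 2171
5497 = 2*2171 + 1155
2171 = 1*1155 + 1016
1155 = 1*1016 + 139
1016 = 7*139 + 43
139 = 3*43 + 10
43 = 4*10 + 3
10 = 3*3 + 1
3 = 3*1 + 0
Back-substitute:
1 = 10 − 3·3
1 = −3·43 + 13·10
1 = 13·139 − 42·43
1 = −42·1016 + 307·139
1 = 307·1155 − 349·1016
1 = −349·2171 + 656·1155
1 = 656·5497 − 1661·2171
1 = −1661·24159 + 7300·5497
1 = 7300·53815 − 16261·24159
So 24159·(-16261) ≡ 1 (mod 53815), i.e. 24159⁻¹ ≡ 37554.
Then x ≡ 37554·5432 ≡ 34478 (mod 53815); the smallest non-negative solution is x = 34478.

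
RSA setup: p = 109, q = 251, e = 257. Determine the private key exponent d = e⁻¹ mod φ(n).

φ(n) = (p−1)(q−1) = 108·250 = 27000.
Need d with 257·d ≡ 1 (mod 27000). Apply the extended Euclidean algorithm:
27000 = 105*257 + 15
257 = 17*15 + 2
15 = 7*2 + 1
2 = 2*1 + 0
Back-substitute:
1 = 15 − 7·2
1 = −7·257 + 120·15
1 = 120·27000 − 12607·257
So 257·(-12607) ≡ 1 (mod 27000), hence d ≡ -12607 ≡ 14393 (mod 27000).

14393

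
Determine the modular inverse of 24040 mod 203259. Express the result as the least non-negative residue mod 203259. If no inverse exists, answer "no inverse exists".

Run Euclid on (203259, 24040):
203259 = 8×24040 + 10939
24040 = 2×10939 + 2162
10939 = 5×2162 + 129
2162 = 16×129 + 98
129 = 1×98 + 31
98 = 3×31 + 5
31 = 6×5 + 1
5 = 5×1 + 0
Since gcd(24040, 203259) = 1, back-substitute to write 1 as a combination:
1 = 31 − 6·5
1 = −6·98 + 19·31
1 = 19·129 − 25·98
1 = −25·2162 + 419·129
1 = 419·10939 − 2120·2162
1 = −2120·24040 + 4659·10939
1 = 4659·203259 − 39392·24040
So 24040·(-39392) ≡ 1 (mod 203259), and -39392 ≡ 163867 (mod 203259).

163867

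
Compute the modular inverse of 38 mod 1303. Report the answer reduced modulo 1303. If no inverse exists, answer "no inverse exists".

Apply the Euclidean algorithm to 1303 and 38:
1303 = 34×38 + 11
38 = 3×11 + 5
11 = 2×5 + 1
5 = 5×1 + 0
The gcd is 1. Working backward:
1 = 11 − 2·5
1 = −2·38 + 7·11
1 = 7·1303 − 240·38
Hence 38⁻¹ ≡ -240 ≡ 1063 (mod 1303).

1063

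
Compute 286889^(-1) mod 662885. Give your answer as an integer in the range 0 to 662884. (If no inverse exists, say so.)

126459

gcd(662885, 286889) by repeated division:
662885 = 2·286889 + 89107
286889 = 3·89107 + 19568
89107 = 4·19568 + 10835
19568 = 1·10835 + 8733
10835 = 1·8733 + 2102
8733 = 4·2102 + 325
2102 = 6·325 + 152
325 = 2·152 + 21
152 = 7·21 + 5
21 = 4·5 + 1
5 = 5·1 + 0
The gcd is 1. Working backward:
1 = 21 − 4·5
1 = −4·152 + 29·21
1 = 29·325 − 62·152
1 = −62·2102 + 401·325
1 = 401·8733 − 1666·2102
1 = −1666·10835 + 2067·8733
1 = 2067·19568 − 3733·10835
1 = −3733·89107 + 16999·19568
1 = 16999·286889 − 54730·89107
1 = −54730·662885 + 126459·286889
So 286889·126459 ≡ 1 (mod 662885).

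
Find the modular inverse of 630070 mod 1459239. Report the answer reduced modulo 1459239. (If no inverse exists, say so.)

783874

Apply the Euclidean algorithm to 1459239 and 630070:
1459239 = 2×630070 + 199099
630070 = 3×199099 + 32773
199099 = 6×32773 + 2461
32773 = 13×2461 + 780
2461 = 3×780 + 121
780 = 6×121 + 54
121 = 2×54 + 13
54 = 4×13 + 2
13 = 6×2 + 1
2 = 2×1 + 0
gcd = 1, so the inverse exists. Back-substitute:
1 = 13 − 6·2
1 = −6·54 + 25·13
1 = 25·121 − 56·54
1 = −56·780 + 361·121
1 = 361·2461 − 1139·780
1 = −1139·32773 + 15168·2461
1 = 15168·199099 − 92147·32773
1 = −92147·630070 + 291609·199099
1 = 291609·1459239 − 675365·630070
So 630070·(-675365) ≡ 1 (mod 1459239), and -675365 ≡ 783874 (mod 1459239).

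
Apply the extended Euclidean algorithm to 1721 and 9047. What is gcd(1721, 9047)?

1

Repeated division:
9047 = 5·1721 + 442
1721 = 3·442 + 395
442 = 1·395 + 47
395 = 8·47 + 19
47 = 2·19 + 9
19 = 2·9 + 1
9 = 9·1 + 0
gcd(1721, 9047) = 1.
Back-substituting:
1 = 19 − 2·9
1 = −2·47 + 5·19
1 = 5·395 − 42·47
1 = −42·442 + 47·395
1 = 47·1721 − 183·442
1 = −183·9047 + 962·1721
So 1 = (-183)·9047 + (962)·1721.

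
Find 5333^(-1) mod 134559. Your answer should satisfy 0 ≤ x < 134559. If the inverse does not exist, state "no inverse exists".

40673

Extended Euclidean algorithm:
134559 = 25·5333 + 1234
5333 = 4·1234 + 397
1234 = 3·397 + 43
397 = 9·43 + 10
43 = 4·10 + 3
10 = 3·3 + 1
3 = 3·1 + 0
gcd = 1, so the inverse exists. Back-substitute:
1 = 10 − 3·3
1 = −3·43 + 13·10
1 = 13·397 − 120·43
1 = −120·1234 + 373·397
1 = 373·5333 − 1612·1234
1 = −1612·134559 + 40673·5333
So 5333·40673 ≡ 1 (mod 134559).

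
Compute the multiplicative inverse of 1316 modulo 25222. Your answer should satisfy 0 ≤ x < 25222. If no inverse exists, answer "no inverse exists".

no inverse exists

Euclidean algorithm on 25222, 1316:
25222 = 19*1316 + 218
1316 = 6*218 + 8
218 = 27*8 + 2
8 = 4*2 + 0
The gcd is 2, not 1, hence no inverse exists.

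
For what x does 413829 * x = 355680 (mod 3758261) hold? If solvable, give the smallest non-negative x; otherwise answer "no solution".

First find gcd(413829, 3758261):
3758261 = 9*413829 + 33800
413829 = 12*33800 + 8229
33800 = 4*8229 + 884
8229 = 9*884 + 273
884 = 3*273 + 65
273 = 4*65 + 13
65 = 5*13 + 0
gcd = 13 and 13 | 355680, so solutions exist. Divide through by 13: 31833x ≡ 27360 (mod 289097).
Now find 31833⁻¹ mod 289097:
289097 = 9·31833 + 2600
31833 = 12·2600 + 633
2600 = 4·633 + 68
633 = 9·68 + 21
68 = 3·21 + 5
21 = 4·5 + 1
5 = 5·1 + 0
Back-substitute:
1 = 21 − 4·5
1 = −4·68 + 13·21
1 = 13·633 − 121·68
1 = −121·2600 + 497·633
1 = 497·31833 − 6085·2600
1 = −6085·289097 + 55262·31833
So 31833⁻¹ ≡ 55262 (mod 289097).
Then x ≡ 55262·27360 ≡ 280107 (mod 289097); the smallest non-negative solution is x = 280107.

280107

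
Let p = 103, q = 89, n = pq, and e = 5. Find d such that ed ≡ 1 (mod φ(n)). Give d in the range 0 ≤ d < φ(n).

φ(n) = (p−1)(q−1) = 102·88 = 8976.
Need d with 5·d ≡ 1 (mod 8976). Apply the extended Euclidean algorithm:
8976 = 1795*5 + 1
5 = 5*1 + 0
Back-substitute:
1 = 8976 − 1795·5
So 5·(-1795) ≡ 1 (mod 8976), hence d ≡ -1795 ≡ 7181 (mod 8976).

7181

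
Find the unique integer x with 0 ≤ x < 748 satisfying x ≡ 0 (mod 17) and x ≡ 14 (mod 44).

Write x = 0 + 17·k. Then 17·k ≡ 14 − 0 ≡ 14 (mod 44).
Need 17⁻¹ mod 44. Extended Euclid on (44, 17):
44 = 2×17 + 10
17 = 1×10 + 7
10 = 1×7 + 3
7 = 2×3 + 1
3 = 3×1 + 0
Back-substitute:
1 = 7 − 2·3
1 = −2·10 + 3·7
1 = 3·17 − 5·10
1 = −5·44 + 13·17
17⁻¹ ≡ 13 (mod 44), so k ≡ 13·14 ≡ 6 (mod 44).
x = 0 + 17·6 = 102.

102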